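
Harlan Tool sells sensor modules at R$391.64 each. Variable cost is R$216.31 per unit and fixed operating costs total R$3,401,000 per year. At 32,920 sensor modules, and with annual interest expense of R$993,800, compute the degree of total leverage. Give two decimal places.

At 32,920 units, contribution = 32,920 × R$175.33 = R$5,771,863.60.
EBIT = R$5,771,863.60 − R$3,401,000 = R$2,370,863.60. Interest = R$993,800.00, so EBIT − I = R$1,377,063.60.
Degree of total leverage = total CM / (EBIT − interest) = R$5,771,863.60 / R$1,377,063.60 = 4.1914.

4.19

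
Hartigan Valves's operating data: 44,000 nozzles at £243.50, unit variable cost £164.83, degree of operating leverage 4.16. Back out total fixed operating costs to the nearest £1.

£2,629,393

At 44,000 units, contribution = 44,000 × £78.67 = £3,461,480.00.
Since DOL = CM ÷ EBIT, EBIT = £3,461,480.00 ÷ 4.16 = £832,086.54.
And FC = contribution − EBIT = £3,461,480.00 − £832,086.54 = £2,629,393.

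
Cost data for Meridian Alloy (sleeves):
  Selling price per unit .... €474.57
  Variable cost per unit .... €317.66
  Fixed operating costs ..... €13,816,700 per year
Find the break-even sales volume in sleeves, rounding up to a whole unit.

Each unit contributes €474.57 − €317.66 = €156.91.
Break-even Q = €13,816,700 / €156.91 = 88,054.94 → 88,055 sleeves.

88,055 sleeves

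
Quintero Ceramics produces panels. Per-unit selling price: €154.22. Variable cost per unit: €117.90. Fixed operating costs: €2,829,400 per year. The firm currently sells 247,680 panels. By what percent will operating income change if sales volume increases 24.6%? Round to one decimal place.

Contribution at this volume is 247,680 × €36.32 = €8,995,737.60.
Subtracting fixed costs: EBIT = €8,995,737.60 − €2,829,400 = €6,166,337.60.
So DOL = total CM / EBIT = €8,995,737.60 / €6,166,337.60 = 1.4588.
%ΔEBIT = DOL × %ΔSales = 1.4588 × +24.6% = +35.9%.

+35.9%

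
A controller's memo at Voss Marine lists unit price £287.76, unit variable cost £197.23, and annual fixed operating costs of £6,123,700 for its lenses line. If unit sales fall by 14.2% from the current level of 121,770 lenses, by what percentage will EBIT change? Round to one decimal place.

Contribution at this volume is 121,770 × £90.53 = £11,023,838.10.
EBIT = £11,023,838.10 − £6,123,700 = £4,900,138.10.
So DOL = total CM / EBIT = £11,023,838.10 / £4,900,138.10 = 2.2497.
%ΔEBIT = DOL × %ΔSales = 2.2497 × -14.2% = -31.9%.

-31.9%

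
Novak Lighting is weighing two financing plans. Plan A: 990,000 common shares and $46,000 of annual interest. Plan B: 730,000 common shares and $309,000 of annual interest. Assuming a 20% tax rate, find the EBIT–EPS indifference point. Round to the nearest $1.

At indifference, (EBIT − 46,000)(1 − t)/990,000 = (EBIT − 309,000)(1 − t)/730,000.
The (1 − t) factor cancels: (EBIT − 46,000) × 730,000 = (EBIT − 309,000) × 990,000.
EBIT × (990,000 − 730,000) = 309,000 × 990,000 − 46,000 × 730,000 = 272,330,000,000, so EBIT = 272,330,000,000 ÷ 260,000 = 1,047,423.08.

$1,047,423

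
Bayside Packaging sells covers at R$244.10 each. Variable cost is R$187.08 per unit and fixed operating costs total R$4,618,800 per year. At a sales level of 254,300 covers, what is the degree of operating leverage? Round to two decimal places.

At 254,300 units, contribution = 254,300 × R$57.02 = R$14,500,186.00.
Operating income = contribution − fixed costs = R$14,500,186.00 − R$4,618,800 = R$9,881,386.00.
Degree of operating leverage = R$14,500,186.00 / R$9,881,386.00 = 1.4674.

1.47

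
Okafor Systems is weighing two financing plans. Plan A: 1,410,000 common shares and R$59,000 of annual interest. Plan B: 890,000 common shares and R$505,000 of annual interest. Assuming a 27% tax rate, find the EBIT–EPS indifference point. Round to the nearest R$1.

R$1,268,346

Set EPS_A = EPS_B: (EBIT − R$59,000)(1 − 0.27) ÷ 1,410,000 = (EBIT − R$505,000)(1 − 0.27) ÷ 890,000.
Cancelling (1 − t) and cross-multiplying: 890,000·(EBIT − 59,000) = 1,410,000·(EBIT − 505,000).
EBIT × (1,410,000 − 890,000) = 505,000 × 1,410,000 − 59,000 × 890,000 = 659,540,000,000, so EBIT = 659,540,000,000 ÷ 520,000 = 1,268,346.15.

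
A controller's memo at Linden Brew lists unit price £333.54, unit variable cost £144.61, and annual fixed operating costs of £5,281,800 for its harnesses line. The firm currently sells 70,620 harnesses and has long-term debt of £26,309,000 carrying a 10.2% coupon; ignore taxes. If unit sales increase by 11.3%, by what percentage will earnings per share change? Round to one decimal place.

Contribution at this volume is 70,620 × £188.93 = £13,342,236.60.
EBIT = £13,342,236.60 − £5,281,800 = £8,060,436.60.
Interest = £2,683,518.00, so EBIT − I = £5,376,918.60.
Degree of combined leverage = contribution ÷ (EBIT − I) = £13,342,236.60 ÷ £5,376,918.60 = 2.4814.
EPS therefore changes by 2.4814 × (+11.3%) = +28.0%.

+28.0%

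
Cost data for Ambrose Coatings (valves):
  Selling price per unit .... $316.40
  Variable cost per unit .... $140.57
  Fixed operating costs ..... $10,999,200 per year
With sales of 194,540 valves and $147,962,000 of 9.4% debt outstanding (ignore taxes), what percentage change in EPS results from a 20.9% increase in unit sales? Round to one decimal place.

+76.9%

At 194,540 units, contribution = 194,540 × $175.83 = $34,205,968.20.
Operating income = contribution − fixed costs = $34,205,968.20 − $10,999,200 = $23,206,768.20.
After interest of $13,908,428.00, pre-tax earnings = $9,298,340.20.
Degree of combined leverage = contribution ÷ (EBIT − I) = $34,205,968.20 ÷ $9,298,340.20 = 3.6787.
%ΔEPS = DCL × %ΔSales = 3.6787 × +20.9% = +76.9%.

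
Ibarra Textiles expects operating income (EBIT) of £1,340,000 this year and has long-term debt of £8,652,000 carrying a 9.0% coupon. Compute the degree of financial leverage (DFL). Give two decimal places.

2.39

Annual interest charges come to £778,680.00.
Degree of financial leverage = EBIT / (EBIT − interest) = £1,340,000 / £561,320.00 = 2.3872.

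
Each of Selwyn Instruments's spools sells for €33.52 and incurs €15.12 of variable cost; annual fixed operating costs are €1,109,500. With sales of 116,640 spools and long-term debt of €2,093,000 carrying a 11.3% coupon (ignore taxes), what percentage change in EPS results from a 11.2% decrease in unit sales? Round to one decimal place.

Contribution at this volume is 116,640 × €18.40 = €2,146,176.00.
EBIT = €2,146,176.00 − €1,109,500 = €1,036,676.00.
After interest of €236,509.00, pre-tax earnings = €800,167.00.
DCL = total CM / (EBIT − I) = €2,146,176.00 / €800,167.00 = 2.6822.
EPS therefore changes by 2.6822 × (-11.2%) = -30.0%.

-30.0%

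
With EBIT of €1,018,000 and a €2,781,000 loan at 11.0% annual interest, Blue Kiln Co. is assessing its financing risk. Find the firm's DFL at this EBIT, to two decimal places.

Annual interest charges come to €305,910.00.
DFL = EBIT ÷ (EBIT − I) = €1,018,000 ÷ (€1,018,000 − €305,910.00) = €1,018,000 ÷ €712,090.00 = 1.4296.

1.43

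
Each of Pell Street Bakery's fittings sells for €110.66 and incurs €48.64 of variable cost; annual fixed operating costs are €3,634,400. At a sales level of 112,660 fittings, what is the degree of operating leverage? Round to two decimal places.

2.08

Total contribution margin = 112,660 × €62.02 = €6,987,173.20.
Operating income = contribution − fixed costs = €6,987,173.20 − €3,634,400 = €3,352,773.20.
DOL = contribution ÷ EBIT = €6,987,173.20 ÷ €3,352,773.20 = 2.0840.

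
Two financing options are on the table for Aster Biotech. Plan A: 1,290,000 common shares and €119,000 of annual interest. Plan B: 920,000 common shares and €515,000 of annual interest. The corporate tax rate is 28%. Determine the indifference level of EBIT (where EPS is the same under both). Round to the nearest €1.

At indifference, (EBIT − 119,000)(1 − t)/1,290,000 = (EBIT − 515,000)(1 − t)/920,000.
Cancelling (1 − t) and cross-multiplying: 920,000·(EBIT − 119,000) = 1,290,000·(EBIT − 515,000).
EBIT × (1,290,000 − 920,000) = 515,000 × 1,290,000 − 119,000 × 920,000 = 554,870,000,000, so EBIT = 554,870,000,000 ÷ 370,000 = 1,499,648.65.

€1,499,649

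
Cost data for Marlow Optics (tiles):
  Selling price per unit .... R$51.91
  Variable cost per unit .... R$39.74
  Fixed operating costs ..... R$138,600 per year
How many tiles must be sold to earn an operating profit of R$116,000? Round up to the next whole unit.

Each unit contributes R$51.91 − R$39.74 = R$12.17.
Need Q such that Q × R$12.17 − R$138,600 = R$116,000, i.e. Q = R$254,600 / R$12.17 = 20,920.30 → 20,921.

20,921 tiles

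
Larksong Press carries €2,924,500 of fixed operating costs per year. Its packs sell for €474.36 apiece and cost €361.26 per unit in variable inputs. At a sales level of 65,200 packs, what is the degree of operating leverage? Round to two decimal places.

1.66

At 65,200 units, contribution = 65,200 × €113.10 = €7,374,120.00.
Operating income = contribution − fixed costs = €7,374,120.00 − €2,924,500 = €4,449,620.00.
So DOL = total CM / EBIT = €7,374,120.00 / €4,449,620.00 = 1.6572.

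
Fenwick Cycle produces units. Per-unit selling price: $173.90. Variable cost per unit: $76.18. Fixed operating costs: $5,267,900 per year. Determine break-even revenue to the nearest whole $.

$9,374,619

CM per unit = $173.90 − $76.18 = $97.72; CM ratio = $97.72 / $173.90 = 0.5619.
Break-even revenue = fixed costs × price ÷ CM = $5,267,900 × $173.90 ÷ $97.72 = $9,374,619.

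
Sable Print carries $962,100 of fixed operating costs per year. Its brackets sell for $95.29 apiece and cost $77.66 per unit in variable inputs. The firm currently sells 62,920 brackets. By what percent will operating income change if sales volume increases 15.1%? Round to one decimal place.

+113.8%

Contribution at this volume is 62,920 × $17.63 = $1,109,279.60.
Operating income = contribution − fixed costs = $1,109,279.60 − $962,100 = $147,179.60.
DOL = contribution ÷ EBIT = $1,109,279.60 ÷ $147,179.60 = 7.5369.
%ΔEBIT = DOL × %ΔSales = 7.5369 × +15.1% = +113.8%.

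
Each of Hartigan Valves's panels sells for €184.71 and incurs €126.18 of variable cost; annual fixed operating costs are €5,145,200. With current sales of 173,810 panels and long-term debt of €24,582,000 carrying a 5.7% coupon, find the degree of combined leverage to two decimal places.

Total contribution margin = 173,810 × €58.53 = €10,173,099.30.
Operating income = contribution − fixed costs = €10,173,099.30 − €5,145,200 = €5,027,899.30. Interest = €1,401,174.00, so EBIT − I = €3,626,725.30.
Degree of total leverage = total CM / (EBIT − interest) = €10,173,099.30 / €3,626,725.30 = 2.8050.

2.81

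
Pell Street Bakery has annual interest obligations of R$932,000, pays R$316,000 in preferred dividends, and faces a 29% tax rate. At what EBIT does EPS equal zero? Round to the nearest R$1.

Preferred dividends are paid after tax, so their pre-tax equivalent is R$316,000 ÷ (1 − 0.29) = R$445,070.42.
Financial break-even EBIT = interest + D_p ÷ (1 − t) = R$932,000 + R$445,070.42 = R$1,377,070.42.

R$1,377,070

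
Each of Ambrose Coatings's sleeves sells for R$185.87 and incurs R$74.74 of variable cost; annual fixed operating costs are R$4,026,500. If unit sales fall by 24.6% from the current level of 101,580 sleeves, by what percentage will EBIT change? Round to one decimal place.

Contribution at this volume is 101,580 × R$111.13 = R$11,288,585.40.
Operating income = contribution − fixed costs = R$11,288,585.40 − R$4,026,500 = R$7,262,085.40.
Degree of operating leverage = R$11,288,585.40 / R$7,262,085.40 = 1.5545.
%ΔEBIT = DOL × %ΔSales = 1.5545 × -24.6% = -38.2%.

-38.2%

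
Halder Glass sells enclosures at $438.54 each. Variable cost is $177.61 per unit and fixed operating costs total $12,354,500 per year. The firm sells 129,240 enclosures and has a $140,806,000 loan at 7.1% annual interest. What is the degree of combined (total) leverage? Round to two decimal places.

Total contribution margin = 129,240 × $260.93 = $33,722,593.20.
EBIT = $33,722,593.20 − $12,354,500 = $21,368,093.20. Interest = $9,997,226.00, so EBIT − I = $11,370,867.20.
Degree of total leverage = total CM / (EBIT − interest) = $33,722,593.20 / $11,370,867.20 = 2.9657.

2.97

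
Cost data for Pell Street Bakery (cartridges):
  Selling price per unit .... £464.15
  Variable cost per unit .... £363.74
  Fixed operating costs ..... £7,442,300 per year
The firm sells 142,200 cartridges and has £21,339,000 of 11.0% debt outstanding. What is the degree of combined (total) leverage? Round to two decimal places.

At 142,200 units, contribution = 142,200 × £100.41 = £14,278,302.00.
Operating income = contribution − fixed costs = £14,278,302.00 − £7,442,300 = £6,836,002.00. Interest = £2,347,290.00.
DOL = £14,278,302.00 ÷ £6,836,002.00 = 2.0887; DFL = £6,836,002.00 ÷ £4,488,712.00 = 1.5229.
Combined leverage = 2.0887 × 1.5229 = 3.1809.

3.18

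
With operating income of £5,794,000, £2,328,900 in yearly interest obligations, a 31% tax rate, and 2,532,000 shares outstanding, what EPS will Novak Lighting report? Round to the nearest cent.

£0.94

Pre-tax income = £5,794,000 − £2,328,900.00 = £3,465,100.00.
After tax at 31%: net income = £3,465,100.00 × 0.69 = £2,390,919.00.
Per share: £2,390,919.00 / 2,532,000 shares = £0.94.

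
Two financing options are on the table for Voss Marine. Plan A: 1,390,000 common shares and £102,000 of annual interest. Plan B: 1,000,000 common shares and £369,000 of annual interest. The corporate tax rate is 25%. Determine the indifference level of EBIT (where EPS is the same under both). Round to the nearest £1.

£1,053,615

Set EPS_A = EPS_B: (EBIT − £102,000)(1 − 0.25) ÷ 1,390,000 = (EBIT − £369,000)(1 − 0.25) ÷ 1,000,000.
Cancelling (1 − t) and cross-multiplying: 1,000,000·(EBIT − 102,000) = 1,390,000·(EBIT − 369,000).
EBIT × (1,390,000 − 1,000,000) = 369,000 × 1,390,000 − 102,000 × 1,000,000 = 410,910,000,000, so EBIT = 410,910,000,000 ÷ 390,000 = 1,053,615.38.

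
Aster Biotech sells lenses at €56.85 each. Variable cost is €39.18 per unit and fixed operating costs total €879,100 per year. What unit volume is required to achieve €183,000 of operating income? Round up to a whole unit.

Each unit contributes €56.85 − €39.18 = €17.67.
Units = (FC + target) / CM = (€879,100 + €183,000) / €17.67 = 60,107.53, so 60,108 lenses.

60,108 lenses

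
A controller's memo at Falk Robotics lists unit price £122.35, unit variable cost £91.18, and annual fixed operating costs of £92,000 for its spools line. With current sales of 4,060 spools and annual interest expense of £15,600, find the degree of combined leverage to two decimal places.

Contribution at this volume is 4,060 × £31.17 = £126,550.20.
Operating income = contribution − fixed costs = £126,550.20 − £92,000 = £34,550.20. Interest = £15,600.00, so EBIT − I = £18,950.20.
DCL = contribution ÷ (EBIT − I) = £126,550.20 ÷ £18,950.20 = 6.6780.

6.68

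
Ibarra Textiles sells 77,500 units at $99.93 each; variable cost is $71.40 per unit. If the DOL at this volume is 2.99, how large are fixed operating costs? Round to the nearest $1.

$1,471,585

Contribution at this volume is 77,500 × $28.53 = $2,211,075.00.
Since DOL = CM ÷ EBIT, EBIT = $2,211,075.00 ÷ 2.99 = $739,489.97.
And FC = contribution − EBIT = $2,211,075.00 − $739,489.97 = $1,471,585.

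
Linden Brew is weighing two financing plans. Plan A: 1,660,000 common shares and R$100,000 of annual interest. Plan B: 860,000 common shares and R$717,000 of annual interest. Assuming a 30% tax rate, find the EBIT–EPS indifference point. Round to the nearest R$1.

R$1,380,275

Set EPS_A = EPS_B: (EBIT − R$100,000)(1 − 0.30) ÷ 1,660,000 = (EBIT − R$717,000)(1 − 0.30) ÷ 860,000.
Cancelling (1 − t) and cross-multiplying: 860,000·(EBIT − 100,000) = 1,660,000·(EBIT − 717,000).
Solving, EBIT = (717,000·1,660,000 − 100,000·860,000) / (1,660,000 − 860,000) = 1,104,220,000,000 / 800,000 = 1,380,275.00.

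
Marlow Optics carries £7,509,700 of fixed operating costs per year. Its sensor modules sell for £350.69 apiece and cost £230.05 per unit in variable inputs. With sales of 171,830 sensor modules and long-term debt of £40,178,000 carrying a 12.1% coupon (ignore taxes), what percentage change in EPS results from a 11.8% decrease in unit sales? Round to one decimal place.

At 171,830 units, contribution = 171,830 × £120.64 = £20,729,571.20.
Operating income = contribution − fixed costs = £20,729,571.20 − £7,509,700 = £13,219,871.20.
Interest = £4,861,538.00, so EBIT − I = £8,358,333.20.
DCL = total CM / (EBIT − I) = £20,729,571.20 / £8,358,333.20 = 2.4801.
EPS therefore changes by 2.4801 × (-11.8%) = -29.3%.

-29.3%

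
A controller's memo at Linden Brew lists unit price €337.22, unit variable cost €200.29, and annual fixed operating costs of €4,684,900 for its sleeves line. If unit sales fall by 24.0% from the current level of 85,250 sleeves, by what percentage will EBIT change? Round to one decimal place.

Contribution at this volume is 85,250 × €136.93 = €11,673,282.50.
Subtracting fixed costs: EBIT = €11,673,282.50 − €4,684,900 = €6,988,382.50.
Degree of operating leverage = €11,673,282.50 / €6,988,382.50 = 1.6704.
%ΔEBIT = DOL × %ΔSales = 1.6704 × -24.0% = -40.1%.

-40.1%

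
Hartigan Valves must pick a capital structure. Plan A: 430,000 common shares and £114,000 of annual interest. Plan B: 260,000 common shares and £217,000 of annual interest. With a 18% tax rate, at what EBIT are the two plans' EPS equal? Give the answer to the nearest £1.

£374,529

At indifference, (EBIT − 114,000)(1 − t)/430,000 = (EBIT − 217,000)(1 − t)/260,000.
The (1 − t) factor cancels: (EBIT − 114,000) × 260,000 = (EBIT − 217,000) × 430,000.
Solving, EBIT = (217,000·430,000 − 114,000·260,000) / (430,000 − 260,000) = 63,670,000,000 / 170,000 = 374,529.41.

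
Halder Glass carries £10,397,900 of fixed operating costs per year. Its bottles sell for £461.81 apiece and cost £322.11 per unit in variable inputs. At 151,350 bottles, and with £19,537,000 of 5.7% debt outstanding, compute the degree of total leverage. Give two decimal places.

2.20

Total contribution margin = 151,350 × £139.70 = £21,143,595.00.
Operating income = contribution − fixed costs = £21,143,595.00 − £10,397,900 = £10,745,695.00. Interest = £1,113,609.00.
DOL = £21,143,595.00 ÷ £10,745,695.00 = 1.9676; DFL = £10,745,695.00 ÷ £9,632,086.00 = 1.1156.
DCL = DOL × DFL = 1.9676 × 1.1156 = 2.1951.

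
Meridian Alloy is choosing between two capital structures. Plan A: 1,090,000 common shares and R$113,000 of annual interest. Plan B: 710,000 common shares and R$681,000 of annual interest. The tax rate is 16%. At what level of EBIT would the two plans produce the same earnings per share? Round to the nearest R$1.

R$1,742,263

At indifference, (EBIT − 113,000)(1 − t)/1,090,000 = (EBIT − 681,000)(1 − t)/710,000.
The (1 − t) factor cancels: (EBIT − 113,000) × 710,000 = (EBIT − 681,000) × 1,090,000.
EBIT × (1,090,000 − 710,000) = 681,000 × 1,090,000 − 113,000 × 710,000 = 662,060,000,000, so EBIT = 662,060,000,000 ÷ 380,000 = 1,742,263.16.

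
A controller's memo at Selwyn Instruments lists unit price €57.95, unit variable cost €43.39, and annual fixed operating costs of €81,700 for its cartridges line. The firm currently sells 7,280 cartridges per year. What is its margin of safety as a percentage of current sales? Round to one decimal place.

Each unit contributes €57.95 − €43.39 = €14.56. Break-even units = €81,700 ÷ €14.56 = 5,611.26; break-even revenue = 5,611.26 × €57.95 = €325,172.73.
Current sales = 7,280 × €57.95 = €421,876.00.
Margin of safety = (€421,876.00 − €325,172.73) ÷ €421,876.00 = 22.9%.

22.9%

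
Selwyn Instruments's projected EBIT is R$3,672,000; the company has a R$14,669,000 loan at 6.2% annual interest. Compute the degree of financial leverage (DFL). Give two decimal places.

Annual interest charges come to R$909,478.00.
Degree of financial leverage = EBIT / (EBIT − interest) = R$3,672,000 / R$2,762,522.00 = 1.3292.

1.33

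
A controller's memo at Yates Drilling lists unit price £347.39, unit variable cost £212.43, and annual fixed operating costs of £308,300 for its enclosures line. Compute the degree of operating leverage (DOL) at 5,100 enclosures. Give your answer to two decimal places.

1.81

At 5,100 units, contribution = 5,100 × £134.96 = £688,296.00.
Operating income = contribution − fixed costs = £688,296.00 − £308,300 = £379,996.00.
DOL = contribution ÷ EBIT = £688,296.00 ÷ £379,996.00 = 1.8113.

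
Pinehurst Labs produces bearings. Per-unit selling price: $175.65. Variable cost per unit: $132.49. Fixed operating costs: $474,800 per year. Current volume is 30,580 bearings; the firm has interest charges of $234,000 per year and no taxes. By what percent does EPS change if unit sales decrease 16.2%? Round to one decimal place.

-35.0%

Total contribution margin = 30,580 × $43.16 = $1,319,832.80.
Operating income = contribution − fixed costs = $1,319,832.80 − $474,800 = $845,032.80.
Interest = $234,000.00, so EBIT − I = $611,032.80.
DCL = total CM / (EBIT − I) = $1,319,832.80 / $611,032.80 = 2.1600.
EPS therefore changes by 2.1600 × (-16.2%) = -35.0%.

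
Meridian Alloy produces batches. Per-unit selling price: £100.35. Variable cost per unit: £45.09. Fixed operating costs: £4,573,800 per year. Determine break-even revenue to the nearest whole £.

£8,305,842

CM per unit = £100.35 − £45.09 = £55.26; CM ratio = £55.26 / £100.35 = 0.5507.
Break-even revenue = fixed costs × price ÷ CM = £4,573,800 × £100.35 ÷ £55.26 = £8,305,842.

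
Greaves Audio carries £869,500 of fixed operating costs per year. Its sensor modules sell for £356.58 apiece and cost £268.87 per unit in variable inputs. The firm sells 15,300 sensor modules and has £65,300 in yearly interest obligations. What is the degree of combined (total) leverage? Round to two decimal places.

At 15,300 units, contribution = 15,300 × £87.71 = £1,341,963.00.
EBIT = £1,341,963.00 − £869,500 = £472,463.00. Interest = £65,300.00.
DOL = £1,341,963.00 ÷ £472,463.00 = 2.8404; DFL = £472,463.00 ÷ £407,163.00 = 1.1604.
DCL = DOL × DFL = 2.8404 × 1.1604 = 3.2960.

3.30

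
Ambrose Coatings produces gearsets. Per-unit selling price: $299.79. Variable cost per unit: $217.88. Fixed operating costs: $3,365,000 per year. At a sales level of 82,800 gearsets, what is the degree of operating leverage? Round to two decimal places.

Contribution at this volume is 82,800 × $81.91 = $6,782,148.00.
Subtracting fixed costs: EBIT = $6,782,148.00 − $3,365,000 = $3,417,148.00.
So DOL = total CM / EBIT = $6,782,148.00 / $3,417,148.00 = 1.9847.

1.98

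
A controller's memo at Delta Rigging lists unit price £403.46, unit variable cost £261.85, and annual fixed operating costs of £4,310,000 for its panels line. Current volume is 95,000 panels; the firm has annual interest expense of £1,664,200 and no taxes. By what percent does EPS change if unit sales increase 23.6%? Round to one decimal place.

Total contribution margin = 95,000 × £141.61 = £13,452,950.00.
EBIT = £13,452,950.00 − £4,310,000 = £9,142,950.00.
Interest = £1,664,200.00, so EBIT − I = £7,478,750.00.
Degree of combined leverage = contribution ÷ (EBIT − I) = £13,452,950.00 ÷ £7,478,750.00 = 1.7988.
%ΔEPS = DCL × %ΔSales = 1.7988 × +23.6% = +42.5%.

+42.5%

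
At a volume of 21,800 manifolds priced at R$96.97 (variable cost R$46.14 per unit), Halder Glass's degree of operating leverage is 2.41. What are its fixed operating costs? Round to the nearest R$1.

R$648,304

At 21,800 units, contribution = 21,800 × R$50.83 = R$1,108,094.00.
Since DOL = CM ÷ EBIT, EBIT = R$1,108,094.00 ÷ 2.41 = R$459,790.04.
Fixed costs = CM − EBIT = R$1,108,094.00 − R$459,790.04 = R$648,304.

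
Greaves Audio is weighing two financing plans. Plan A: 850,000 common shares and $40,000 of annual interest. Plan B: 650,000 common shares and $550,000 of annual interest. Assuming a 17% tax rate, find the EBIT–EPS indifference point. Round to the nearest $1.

Set EPS_A = EPS_B: (EBIT − $40,000)(1 − 0.17) ÷ 850,000 = (EBIT − $550,000)(1 − 0.17) ÷ 650,000.
Cancelling (1 − t) and cross-multiplying: 650,000·(EBIT − 40,000) = 850,000·(EBIT − 550,000).
Solving, EBIT = (550,000·850,000 − 40,000·650,000) / (850,000 − 650,000) = 441,500,000,000 / 200,000 = 2,207,500.00.

$2,207,500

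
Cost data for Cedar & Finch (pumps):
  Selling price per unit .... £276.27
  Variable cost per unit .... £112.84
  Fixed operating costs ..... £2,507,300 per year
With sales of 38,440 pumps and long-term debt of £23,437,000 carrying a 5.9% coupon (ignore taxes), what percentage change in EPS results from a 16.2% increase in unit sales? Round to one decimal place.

Total contribution margin = 38,440 × £163.43 = £6,282,249.20.
Operating income = contribution − fixed costs = £6,282,249.20 − £2,507,300 = £3,774,949.20.
After interest of £1,382,783.00, pre-tax earnings = £2,392,166.20.
Degree of combined leverage = contribution ÷ (EBIT − I) = £6,282,249.20 ÷ £2,392,166.20 = 2.6262.
EPS therefore changes by 2.6262 × (+16.2%) = +42.5%.

+42.5%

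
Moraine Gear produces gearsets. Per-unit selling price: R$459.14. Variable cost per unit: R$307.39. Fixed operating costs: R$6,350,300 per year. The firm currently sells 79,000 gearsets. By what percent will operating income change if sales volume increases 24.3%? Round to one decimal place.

+51.7%

At 79,000 units, contribution = 79,000 × R$151.75 = R$11,988,250.00.
Operating income = contribution − fixed costs = R$11,988,250.00 − R$6,350,300 = R$5,637,950.00.
So DOL = total CM / EBIT = R$11,988,250.00 / R$5,637,950.00 = 2.1263.
Operating income changes by 2.1263 × +24.3% = +51.7%.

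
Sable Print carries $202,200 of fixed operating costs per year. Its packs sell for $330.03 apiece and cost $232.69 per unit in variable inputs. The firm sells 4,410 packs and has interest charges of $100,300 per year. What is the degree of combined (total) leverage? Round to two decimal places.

3.39

Total contribution margin = 4,410 × $97.34 = $429,269.40.
Subtracting fixed costs: EBIT = $429,269.40 − $202,200 = $227,069.40. Interest = $100,300.00, so EBIT − I = $126,769.40.
DCL = contribution ÷ (EBIT − I) = $429,269.40 ÷ $126,769.40 = 3.3862.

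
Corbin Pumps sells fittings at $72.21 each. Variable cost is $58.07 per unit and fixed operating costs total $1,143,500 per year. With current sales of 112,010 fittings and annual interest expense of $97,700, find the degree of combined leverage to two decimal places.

Total contribution margin = 112,010 × $14.14 = $1,583,821.40.
Subtracting fixed costs: EBIT = $1,583,821.40 − $1,143,500 = $440,321.40. Interest = $97,700.00, so EBIT − I = $342,621.40.
Degree of total leverage = total CM / (EBIT − interest) = $1,583,821.40 / $342,621.40 = 4.6227.

4.62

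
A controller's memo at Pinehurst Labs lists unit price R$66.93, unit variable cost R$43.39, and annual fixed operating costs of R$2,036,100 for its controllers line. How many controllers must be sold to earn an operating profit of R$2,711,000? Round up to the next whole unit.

201,662 controllers

Contribution margin per unit = R$66.93 − R$43.39 = R$23.54.
Need Q such that Q × R$23.54 − R$2,036,100 = R$2,711,000, i.e. Q = R$4,747,100 / R$23.54 = 201,661.00 → 201,662.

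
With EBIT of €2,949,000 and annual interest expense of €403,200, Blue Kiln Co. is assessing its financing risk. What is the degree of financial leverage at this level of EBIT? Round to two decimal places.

Annual interest charges come to €403,200.00.
DFL = EBIT ÷ (EBIT − I) = €2,949,000 ÷ (€2,949,000 − €403,200.00) = €2,949,000 ÷ €2,545,800.00 = 1.1584.

1.16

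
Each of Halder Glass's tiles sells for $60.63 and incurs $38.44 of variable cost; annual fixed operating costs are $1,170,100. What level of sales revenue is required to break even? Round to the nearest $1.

Contribution margin per unit = $60.63 − $38.44 = $22.19, a CM ratio of $22.19 ÷ $60.63 = 0.3660.
Break-even revenue = fixed costs × price ÷ CM = $1,170,100 × $60.63 ÷ $22.19 = $3,197,078.

$3,197,078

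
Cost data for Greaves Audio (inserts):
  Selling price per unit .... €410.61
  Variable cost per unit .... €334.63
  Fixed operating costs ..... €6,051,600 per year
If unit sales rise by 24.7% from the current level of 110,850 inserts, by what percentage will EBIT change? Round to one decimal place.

+87.7%

Contribution at this volume is 110,850 × €75.98 = €8,422,383.00.
Subtracting fixed costs: EBIT = €8,422,383.00 − €6,051,600 = €2,370,783.00.
So DOL = total CM / EBIT = €8,422,383.00 / €2,370,783.00 = 3.5526.
So EBIT moves 3.5526 × (+24.7%) = +87.7%.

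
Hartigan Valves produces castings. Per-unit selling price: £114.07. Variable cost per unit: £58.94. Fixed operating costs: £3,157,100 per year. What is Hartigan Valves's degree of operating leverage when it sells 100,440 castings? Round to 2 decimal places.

2.33

Contribution at this volume is 100,440 × £55.13 = £5,537,257.20.
EBIT = £5,537,257.20 − £3,157,100 = £2,380,157.20.
So DOL = total CM / EBIT = £5,537,257.20 / £2,380,157.20 = 2.3264.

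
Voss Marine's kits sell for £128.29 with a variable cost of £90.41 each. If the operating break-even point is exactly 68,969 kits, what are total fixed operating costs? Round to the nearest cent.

Unit CM = price − variable cost = £128.29 − £90.41 = £37.88.
Since BE = FC / CM, FC = 68,969 × £37.88 = £2,612,545.72.

£2,612,545.72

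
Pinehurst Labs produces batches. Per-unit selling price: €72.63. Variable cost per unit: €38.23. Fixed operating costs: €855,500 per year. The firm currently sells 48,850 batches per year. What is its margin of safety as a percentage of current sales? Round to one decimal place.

49.1%

Contribution margin per unit = €72.63 − €38.23 = €34.40. Break-even units = €855,500 ÷ €34.40 = 24,869.19; break-even revenue = 24,869.19 × €72.63 = €1,806,248.98.
Actual sales revenue = 48,850 × €72.63 = €3,547,975.50.
Margin of safety = (€3,547,975.50 − €1,806,248.98) ÷ €3,547,975.50 = 49.1%.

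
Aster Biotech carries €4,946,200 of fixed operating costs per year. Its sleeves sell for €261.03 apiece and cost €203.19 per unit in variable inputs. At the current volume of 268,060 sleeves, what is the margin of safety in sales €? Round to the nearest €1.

Each unit contributes €261.03 − €203.19 = €57.84. Break-even units = €4,946,200 ÷ €57.84 = 85,515.21; break-even revenue = 85,515.21 × €261.03 = €22,322,036.41.
Actual sales revenue = 268,060 × €261.03 = €69,971,701.80.
Margin of safety = €69,971,701.80 − €22,322,036.41 = €47,649,665.

€47,649,665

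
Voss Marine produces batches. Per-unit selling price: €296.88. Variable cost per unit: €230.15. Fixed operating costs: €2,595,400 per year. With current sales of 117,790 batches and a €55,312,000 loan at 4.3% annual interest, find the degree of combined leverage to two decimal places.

At 117,790 units, contribution = 117,790 × €66.73 = €7,860,126.70.
EBIT = €7,860,126.70 − €2,595,400 = €5,264,726.70. Interest = €2,378,416.00, so EBIT − I = €2,886,310.70.
DCL = contribution ÷ (EBIT − I) = €7,860,126.70 ÷ €2,886,310.70 = 2.7232.

2.72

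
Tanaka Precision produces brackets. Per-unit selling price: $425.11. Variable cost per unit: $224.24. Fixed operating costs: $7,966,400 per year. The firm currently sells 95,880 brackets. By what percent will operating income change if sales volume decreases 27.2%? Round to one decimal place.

-46.4%

Total contribution margin = 95,880 × $200.87 = $19,259,415.60.
Operating income = contribution − fixed costs = $19,259,415.60 − $7,966,400 = $11,293,015.60.
So DOL = total CM / EBIT = $19,259,415.60 / $11,293,015.60 = 1.7054.
So EBIT moves 1.7054 × (-27.2%) = -46.4%.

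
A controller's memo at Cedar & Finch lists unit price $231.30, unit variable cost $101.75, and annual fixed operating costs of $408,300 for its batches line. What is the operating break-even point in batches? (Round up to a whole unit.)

3,152 batches

Each unit contributes $231.30 − $101.75 = $129.55.
Break-even Q = $408,300 / $129.55 = 3,151.68 → 3,152 batches.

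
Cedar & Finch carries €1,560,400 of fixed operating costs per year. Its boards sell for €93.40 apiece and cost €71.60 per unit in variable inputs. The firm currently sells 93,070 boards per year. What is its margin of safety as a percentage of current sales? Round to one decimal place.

23.1%

Each unit contributes €93.40 − €71.60 = €21.80. Break-even units = €1,560,400 ÷ €21.80 = 71,577.98; break-even revenue = 71,577.98 × €93.40 = €6,685,383.49.
Actual sales revenue = 93,070 × €93.40 = €8,692,738.00.
Margin of safety = (€8,692,738.00 − €6,685,383.49) ÷ €8,692,738.00 = 23.1%.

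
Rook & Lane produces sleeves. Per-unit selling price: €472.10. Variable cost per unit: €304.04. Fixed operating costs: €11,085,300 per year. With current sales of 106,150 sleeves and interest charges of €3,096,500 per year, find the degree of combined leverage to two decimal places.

4.88

Contribution at this volume is 106,150 × €168.06 = €17,839,569.00.
Operating income = contribution − fixed costs = €17,839,569.00 − €11,085,300 = €6,754,269.00. Interest = €3,096,500.00.
DOL = €17,839,569.00 ÷ €6,754,269.00 = 2.6412; DFL = €6,754,269.00 ÷ €3,657,769.00 = 1.8466.
DCL = DOL × DFL = 2.6412 × 1.8466 = 4.8772.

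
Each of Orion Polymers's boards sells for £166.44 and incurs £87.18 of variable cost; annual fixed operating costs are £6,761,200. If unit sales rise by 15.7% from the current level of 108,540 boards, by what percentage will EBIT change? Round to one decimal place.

Total contribution margin = 108,540 × £79.26 = £8,602,880.40.
EBIT = £8,602,880.40 − £6,761,200 = £1,841,680.40.
Degree of operating leverage = £8,602,880.40 / £1,841,680.40 = 4.6712.
%ΔEBIT = DOL × %ΔSales = 4.6712 × +15.7% = +73.3%.

+73.3%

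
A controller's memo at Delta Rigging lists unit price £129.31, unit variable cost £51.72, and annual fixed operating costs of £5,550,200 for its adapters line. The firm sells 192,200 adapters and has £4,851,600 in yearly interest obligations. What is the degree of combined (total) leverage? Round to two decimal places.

At 192,200 units, contribution = 192,200 × £77.59 = £14,912,798.00.
Subtracting fixed costs: EBIT = £14,912,798.00 − £5,550,200 = £9,362,598.00. Interest = £4,851,600.00, so EBIT − I = £4,510,998.00.
DCL = contribution ÷ (EBIT − I) = £14,912,798.00 ÷ £4,510,998.00 = 3.3059.

3.31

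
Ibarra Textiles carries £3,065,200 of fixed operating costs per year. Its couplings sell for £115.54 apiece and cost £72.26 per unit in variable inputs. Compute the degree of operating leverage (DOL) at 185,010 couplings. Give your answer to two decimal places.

At 185,010 units, contribution = 185,010 × £43.28 = £8,007,232.80.
Subtracting fixed costs: EBIT = £8,007,232.80 − £3,065,200 = £4,942,032.80.
So DOL = total CM / EBIT = £8,007,232.80 / £4,942,032.80 = 1.6202.

1.62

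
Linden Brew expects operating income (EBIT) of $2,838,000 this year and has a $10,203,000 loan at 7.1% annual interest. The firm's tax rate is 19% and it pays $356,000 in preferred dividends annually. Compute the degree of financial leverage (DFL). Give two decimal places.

Interest = $724,413.00.
Preferred dividends grossed up pre-tax: $356,000 / (1 − 0.19) = $439,506.17.
DFL = EBIT ÷ [EBIT − I − D_p/(1−t)] = $2,838,000 ÷ [$2,838,000 − $724,413.00 − $439,506.17] = $2,838,000 ÷ $1,674,080.83 = 1.6953.

1.70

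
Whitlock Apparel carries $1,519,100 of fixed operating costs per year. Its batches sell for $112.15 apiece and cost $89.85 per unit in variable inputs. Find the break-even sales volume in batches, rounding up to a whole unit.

68,122 batches

Contribution margin per unit = $112.15 − $89.85 = $22.30.
Break-even volume = fixed costs ÷ CM per unit = $1,519,100 ÷ $22.30 = 68,121.08, so 68,122 batches.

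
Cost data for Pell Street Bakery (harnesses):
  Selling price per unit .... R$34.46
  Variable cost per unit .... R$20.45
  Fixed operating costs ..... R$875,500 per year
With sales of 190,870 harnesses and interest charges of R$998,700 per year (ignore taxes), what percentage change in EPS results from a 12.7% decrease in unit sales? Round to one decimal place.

At 190,870 units, contribution = 190,870 × R$14.01 = R$2,674,088.70.
Operating income = contribution − fixed costs = R$2,674,088.70 − R$875,500 = R$1,798,588.70.
After interest of R$998,700.00, pre-tax earnings = R$799,888.70.
DCL = total CM / (EBIT − I) = R$2,674,088.70 / R$799,888.70 = 3.3431.
EPS therefore changes by 3.3431 × (-12.7%) = -42.5%.

-42.5%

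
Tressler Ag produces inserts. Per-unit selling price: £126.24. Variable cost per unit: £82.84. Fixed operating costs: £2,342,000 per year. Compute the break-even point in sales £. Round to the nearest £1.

£6,812,306

CM per unit = £126.24 − £82.84 = £43.40; CM ratio = £43.40 / £126.24 = 0.3438.
Break-even sales = FC ÷ CM ratio = £2,342,000 × £126.24 / £43.40 = £6,812,306.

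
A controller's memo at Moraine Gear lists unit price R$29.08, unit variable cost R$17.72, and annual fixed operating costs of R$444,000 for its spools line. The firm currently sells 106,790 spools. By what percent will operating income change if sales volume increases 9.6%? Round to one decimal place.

Contribution at this volume is 106,790 × R$11.36 = R$1,213,134.40.
Subtracting fixed costs: EBIT = R$1,213,134.40 − R$444,000 = R$769,134.40.
So DOL = total CM / EBIT = R$1,213,134.40 / R$769,134.40 = 1.5773.
So EBIT moves 1.5773 × (+9.6%) = +15.1%.

+15.1%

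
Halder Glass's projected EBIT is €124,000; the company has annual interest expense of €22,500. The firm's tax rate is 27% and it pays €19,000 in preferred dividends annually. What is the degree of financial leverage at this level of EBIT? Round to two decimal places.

1.64

Interest = €22,500.00.
Pre-tax preferred-dividend burden = €19,000 ÷ (1 − 0.27) = €26,027.40.
DFL = EBIT ÷ [EBIT − I − D_p/(1−t)] = €124,000 ÷ [€124,000 − €22,500.00 − €26,027.40] = €124,000 ÷ €75,472.60 = 1.6430.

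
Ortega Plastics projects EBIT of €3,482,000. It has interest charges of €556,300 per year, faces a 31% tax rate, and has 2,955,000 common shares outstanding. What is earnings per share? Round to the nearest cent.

€0.68

Interest = €556,300.00, so EBT = €3,482,000 − €556,300.00 = €2,925,700.00.
After tax at 31%: net income = €2,925,700.00 × 0.69 = €2,018,733.00.
Per share: €2,018,733.00 / 2,955,000 shares = €0.68.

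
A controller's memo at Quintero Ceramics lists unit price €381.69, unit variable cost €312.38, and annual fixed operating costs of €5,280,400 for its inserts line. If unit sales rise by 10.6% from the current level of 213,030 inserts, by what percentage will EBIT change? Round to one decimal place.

At 213,030 units, contribution = 213,030 × €69.31 = €14,765,109.30.
Subtracting fixed costs: EBIT = €14,765,109.30 − €5,280,400 = €9,484,709.30.
So DOL = total CM / EBIT = €14,765,109.30 / €9,484,709.30 = 1.5567.
Operating income changes by 1.5567 × +10.6% = +16.5%.

+16.5%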